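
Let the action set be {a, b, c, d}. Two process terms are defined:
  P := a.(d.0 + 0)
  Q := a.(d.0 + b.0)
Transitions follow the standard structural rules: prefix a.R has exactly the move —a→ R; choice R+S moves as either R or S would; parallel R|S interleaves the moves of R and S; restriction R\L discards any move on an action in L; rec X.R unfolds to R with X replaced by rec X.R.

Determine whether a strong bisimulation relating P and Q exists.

not bisimilar

P's transition system — 3 states:
  p0 = a.(d.0 + 0) has moves -a-> p1
  p1 = d.0 + 0 has moves -d-> p2
  p2 = 0 has moves deadlocked
Q's transition system — 3 states:
  q0 = a.(d.0 + b.0) has moves -a-> q1
  q1 = d.0 + b.0 has moves -b-> q2, -d-> q2
  q2 = 0 has moves deadlocked
Bisimilarity quotient blocks:
  B0 = {p0}
  B1 = {p1}
  B2 = {p2, q2}
  B3 = {q0}
  B4 = {q1}
p0 ∈ B0, q0 ∈ B3 → different blocks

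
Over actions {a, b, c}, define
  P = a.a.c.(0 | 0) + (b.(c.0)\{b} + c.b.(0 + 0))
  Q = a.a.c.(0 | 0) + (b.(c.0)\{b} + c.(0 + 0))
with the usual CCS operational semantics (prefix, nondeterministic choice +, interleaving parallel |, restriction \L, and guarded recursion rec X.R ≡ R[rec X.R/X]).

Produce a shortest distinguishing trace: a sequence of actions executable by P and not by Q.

Reachable graph of P (8 states):
  m0 = a.a.c.(0 | 0) + (b.(c.0)\{b} + c.b.(0 + 0)) | --a--▸ m1, --b--▸ m2, --c--▸ m3
  m1 = a.c.(0 | 0) | --a--▸ m4
  m2 = (c.0)\{b} | --c--▸ m5
  m3 = b.(0 + 0) | --b--▸ m6
  m4 = c.(0 | 0) | --c--▸ m7
  m5 = 0\{b} | ·
  m6 = 0 + 0 | ·
  m7 = 0 | 0 | ·
Reachable graph of Q (7 states):
  n0 = a.a.c.(0 | 0) + (b.(c.0)\{b} + c.(0 + 0)) | --a--▸ n1, --b--▸ n2, --c--▸ n3
  n1 = a.c.(0 | 0) | --a--▸ n4
  n2 = (c.0)\{b} | --c--▸ n5
  n3 = 0 + 0 | ·
  n4 = c.(0 | 0) | --c--▸ n6
  n5 = 0\{b} | ·
  n6 = 0 | 0 | ·
Executing cb from P (initial set {m0}):
  after c @ step 1: {m3}
  after b @ step 2: {m6}
  ✓ P
Executing cb from Q (initial set {n0}):
  after c @ step 1: {n3}
  after b @ step 2: ∅ (Q stuck)

cb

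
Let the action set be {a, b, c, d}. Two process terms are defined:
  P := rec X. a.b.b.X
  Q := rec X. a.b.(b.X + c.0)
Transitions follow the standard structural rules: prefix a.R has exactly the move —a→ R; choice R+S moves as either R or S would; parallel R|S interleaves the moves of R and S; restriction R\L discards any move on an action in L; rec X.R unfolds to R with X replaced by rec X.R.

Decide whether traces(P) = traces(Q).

NO — witness ⟨abc⟩

Reachable graph of P (3 states):
  p0 = rec X. a.b.b.X | --a--▸ p1
  p1 = b.b.(rec X. a.b.b.X) | --b--▸ p2
  p2 = b.(rec X. a.b.b.X) | --b--▸ p0
Reachable graph of Q (4 states):
  q0 = rec X. a.b.(b.X + c.0) | --a--▸ q1
  q1 = b.(b.(rec X. a.b.(b.X + c.0)) + c.0) | --b--▸ q2
  q2 = b.(rec X. a.b.(b.X + c.0)) + c.0 | --b--▸ q0, --c--▸ q3
  q3 = 0 | ·
Run σ = ⟨abc⟩ on Q: start {q0}
  after a @ step 1: {q1}
  after b @ step 2: {q2}
  after c @ step 3: {q3}
  ✓ Q
Run σ = ⟨abc⟩ on P: start {p0}
  after a @ step 1: {p1}
  after b @ step 2: {p2}
  after c @ step 3: no successor for P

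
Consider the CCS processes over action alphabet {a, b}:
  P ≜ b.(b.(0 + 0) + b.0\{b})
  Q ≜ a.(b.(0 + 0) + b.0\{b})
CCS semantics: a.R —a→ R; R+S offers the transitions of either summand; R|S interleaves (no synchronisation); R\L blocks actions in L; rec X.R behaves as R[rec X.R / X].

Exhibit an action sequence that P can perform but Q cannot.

b

Reachable graph of P (4 states):
  m0 = b.(b.(0 + 0) + b.0\{b}) ⊢ ··b··> m1
  m1 = b.(0 + 0) + b.0\{b} ⊢ ··b··> m2, ··b··> m3
  m2 = 0 + 0 ⊢ ∅
  m3 = 0\{b} ⊢ ∅
Reachable graph of Q (4 states):
  n0 = a.(b.(0 + 0) + b.0\{b}) ⊢ ··a··> n1
  n1 = b.(0 + 0) + b.0\{b} ⊢ ··b··> n2, ··b··> n3
  n2 = 0 + 0 ⊢ ∅
  n3 = 0\{b} ⊢ ∅
Run σ = ⟨b⟩ on P: start {m0}
  step 1 (b): {m1}
  ✓ P
Run σ = ⟨b⟩ on Q: start {n0}
  step 1 (b): ∅ (Q stuck)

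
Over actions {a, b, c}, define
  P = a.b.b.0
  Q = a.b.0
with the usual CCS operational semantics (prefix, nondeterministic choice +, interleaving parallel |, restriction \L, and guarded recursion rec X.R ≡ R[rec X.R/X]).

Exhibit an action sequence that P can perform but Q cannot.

P's transition system — 4 states:
  s0 = a.b.b.0 has moves —a→ s1
  s1 = b.b.0 has moves —b→ s2
  s2 = b.0 has moves —b→ s3
  s3 = 0 has moves ∅
Q's transition system — 3 states:
  t0 = a.b.0 has moves —a→ t1
  t1 = b.0 has moves —b→ t2
  t2 = 0 has moves ∅
Run σ = ⟨abb⟩ on P: start {s0}
  step 1 (a): {s1}
  step 2 (b): {s2}
  step 3 (b): {s3}
  P completes σ.
Run σ = ⟨abb⟩ on Q: start {t0}
  step 1 (a): {t1}
  step 2 (b): {t2}
  step 3 (b): no successor for Q

abb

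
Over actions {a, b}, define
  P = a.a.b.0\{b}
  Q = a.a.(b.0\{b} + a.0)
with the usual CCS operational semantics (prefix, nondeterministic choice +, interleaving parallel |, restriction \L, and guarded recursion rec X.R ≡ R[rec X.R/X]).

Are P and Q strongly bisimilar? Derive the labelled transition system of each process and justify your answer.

Reachable graph of P (4 states):
  m0 = a.a.b.0\{b} has moves —a→ m1
  m1 = a.b.0\{b} has moves —a→ m2
  m2 = b.0\{b} has moves —b→ m3
  m3 = 0\{b} has moves stopped
Reachable graph of Q (5 states):
  n0 = a.a.(b.0\{b} + a.0) has moves —a→ n1
  n1 = a.(b.0\{b} + a.0) has moves —a→ n2
  n2 = b.0\{b} + a.0 has moves —a→ n3, —b→ n4
  n3 = 0 has moves stopped
  n4 = 0\{b} has moves stopped
Bisimilarity quotient blocks:
  B0 = {m0}
  B1 = {m1}
  B2 = {m2}
  B3 = {m3, n3, n4}
  B4 = {n0}
  B5 = {n1}
  B6 = {n2}
m0 ∈ B0, n0 ∈ B4 → different blocks

not bisimilar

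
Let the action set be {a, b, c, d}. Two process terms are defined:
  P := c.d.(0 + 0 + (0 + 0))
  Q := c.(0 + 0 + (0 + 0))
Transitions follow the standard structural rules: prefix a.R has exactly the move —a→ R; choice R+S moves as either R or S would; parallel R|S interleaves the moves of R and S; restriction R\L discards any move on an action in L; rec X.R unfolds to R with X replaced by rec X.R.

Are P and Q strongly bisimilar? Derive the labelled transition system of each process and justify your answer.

Reachable graph of P (3 states):
  p0 = c.d.(0 + 0 + (0 + 0)) | —c→ p1
  p1 = d.(0 + 0 + (0 + 0)) | —d→ p2
  p2 = 0 + 0 + (0 + 0) | (no moves)
Reachable graph of Q (2 states):
  q0 = c.(0 + 0 + (0 + 0)) | —c→ q1
  q1 = 0 + 0 + (0 + 0) | (no moves)
Coarsest stable partition (strong bisimilarity classes):
  B0 = {p0}
  B1 = {p1}
  B2 = {p2, q1}
  B3 = {q0}
p0 ∈ B0, q0 ∈ B3 → different blocks

P ≁ Q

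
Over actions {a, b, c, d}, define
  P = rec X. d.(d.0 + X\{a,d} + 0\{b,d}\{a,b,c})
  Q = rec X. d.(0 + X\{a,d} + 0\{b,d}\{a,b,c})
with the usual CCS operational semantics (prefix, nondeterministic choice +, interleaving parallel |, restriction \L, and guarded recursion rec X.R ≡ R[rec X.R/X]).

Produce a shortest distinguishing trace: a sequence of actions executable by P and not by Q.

dd

P's transition system — 3 states:
  m0 = rec X. d.(d.0 + X\{a,d} + 0\{b,d}\{a,b,c}) :: =d=> m1
  m1 = d.0 + (rec X. d.(d.0 + X\{a,d} + 0\{b,d}\{a,b,c}))\{a,d} + 0\{b,d}\{a,b,c} :: =d=> m2
  m2 = 0 :: deadlocked
Q's transition system — 2 states:
  n0 = rec X. d.(0 + X\{a,d} + 0\{b,d}\{a,b,c}) :: =d=> n1
  n1 = 0 + (rec X. d.(0 + X\{a,d} + 0\{b,d}\{a,b,c}))\{a,d} + 0\{b,d}\{a,b,c} :: deadlocked
Run σ = ⟨dd⟩ on P: start {m0}
  step 1 (d): {m1}
  step 2 (d): {m2}
  P completes σ.
Run σ = ⟨dd⟩ on Q: start {n0}
  step 1 (d): {n1}
  step 2 (d): ∅ (Q stuck)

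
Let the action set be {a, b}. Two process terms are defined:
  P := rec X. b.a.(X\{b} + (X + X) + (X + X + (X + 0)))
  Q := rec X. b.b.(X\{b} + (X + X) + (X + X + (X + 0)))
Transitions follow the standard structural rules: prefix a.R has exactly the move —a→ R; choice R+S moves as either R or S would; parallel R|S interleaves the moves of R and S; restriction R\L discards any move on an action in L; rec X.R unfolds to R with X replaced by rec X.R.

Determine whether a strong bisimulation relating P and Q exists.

not bisimilar

Reachable graph of P (3 states):
  p0 = rec X. b.a.(X\{b} + (X + X) + (X + X + (X + 0))) ⊢ =b=> p1
  p1 = a.((rec X. b.a.(X\{b} + (X + X) + (X + X + (X + 0))))\{b} + ((rec X. b.a.(X\{b} + (X + X) + (X + X + (X + 0)))) + (rec X. b.a.(X\{b} + (X + X) + (X + X + (X + 0))))) + ((rec X. b.a.(X\{b} + (X + X) + (X + X + (X + 0)))) + (rec X. b.a.(X\{b} + (X + X) + (X + X + (X + 0)))) + ((rec X. b.a.(X\{b} + (X + X) + (X + X + (X + 0)))) + 0))) ⊢ =a=> p2
  p2 = (rec X. b.a.(X\{b} + (X + X) + (X + X + (X + 0))))\{b} + ((rec X. b.a.(X\{b} + (X + X) + (X + X + (X + 0)))) + (rec X. b.a.(X\{b} + (X + X) + (X + X + (X + 0))))) + ((rec X. b.a.(X\{b} + (X + X) + (X + X + (X + 0)))) + (rec X. b.a.(X\{b} + (X + X) + (X + X + (X + 0)))) + ((rec X. b.a.(X\{b} + (X + X) + (X + X + (X + 0)))) + 0)) ⊢ =b=> p1
Reachable graph of Q (3 states):
  q0 = rec X. b.b.(X\{b} + (X + X) + (X + X + (X + 0))) ⊢ =b=> q1
  q1 = b.((rec X. b.b.(X\{b} + (X + X) + (X + X + (X + 0))))\{b} + ((rec X. b.b.(X\{b} + (X + X) + (X + X + (X + 0)))) + (rec X. b.b.(X\{b} + (X + X) + (X + X + (X + 0))))) + ((rec X. b.b.(X\{b} + (X + X) + (X + X + (X + 0)))) + (rec X. b.b.(X\{b} + (X + X) + (X + X + (X + 0)))) + ((rec X. b.b.(X\{b} + (X + X) + (X + X + (X + 0)))) + 0))) ⊢ =b=> q2
  q2 = (rec X. b.b.(X\{b} + (X + X) + (X + X + (X + 0))))\{b} + ((rec X. b.b.(X\{b} + (X + X) + (X + X + (X + 0)))) + (rec X. b.b.(X\{b} + (X + X) + (X + X + (X + 0))))) + ((rec X. b.b.(X\{b} + (X + X) + (X + X + (X + 0)))) + (rec X. b.b.(X\{b} + (X + X) + (X + X + (X + 0)))) + ((rec X. b.b.(X\{b} + (X + X) + (X + X + (X + 0)))) + 0)) ⊢ =b=> q1
Partition-refinement fixed point:
  B0 = {p0, p2}
  B1 = {p1}
  B2 = {q0, q1, q2}
p0 ∈ B0, q0 ∈ B2 → different blocks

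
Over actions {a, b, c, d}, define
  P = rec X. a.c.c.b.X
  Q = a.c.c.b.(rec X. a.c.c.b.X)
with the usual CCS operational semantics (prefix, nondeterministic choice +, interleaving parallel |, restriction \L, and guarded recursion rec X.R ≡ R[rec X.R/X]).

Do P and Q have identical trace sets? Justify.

trace-equivalent

P's transition system — 4 states:
  u0 = rec X. a.c.c.b.X → ··a··> u1
  u1 = c.c.b.(rec X. a.c.c.b.X) → ··c··> u2
  u2 = c.b.(rec X. a.c.c.b.X) → ··c··> u3
  u3 = b.(rec X. a.c.c.b.X) → ··b··> u0
Q's transition system — 5 states:
  v0 = a.c.c.b.(rec X. a.c.c.b.X) → ··a··> v1
  v1 = c.c.b.(rec X. a.c.c.b.X) → ··c··> v2
  v2 = c.b.(rec X. a.c.c.b.X) → ··c··> v3
  v3 = b.(rec X. a.c.c.b.X) → ··b··> v4
  v4 = rec X. a.c.c.b.X → ··a··> v1
Coarsest stable partition (strong bisimilarity classes):
  B0 = {u0, v0, v4}
  B1 = {u1, v1}
  B2 = {u2, v2}
  B3 = {u3, v3}
u0 ∈ B0, v0 ∈ B0 → same block
Bisimilar ⇒ trace-equivalent.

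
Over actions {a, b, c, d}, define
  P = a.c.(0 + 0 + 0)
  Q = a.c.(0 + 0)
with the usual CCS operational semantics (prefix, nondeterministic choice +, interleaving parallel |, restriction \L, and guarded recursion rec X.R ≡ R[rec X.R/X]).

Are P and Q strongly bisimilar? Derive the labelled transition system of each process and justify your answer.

bisimilar

P's transition system — 3 states:
  p0 = a.c.(0 + 0 + 0) has moves -a-> p1
  p1 = c.(0 + 0 + 0) has moves -c-> p2
  p2 = 0 + 0 + 0 has moves (no moves)
Q's transition system — 3 states:
  q0 = a.c.(0 + 0) has moves -a-> q1
  q1 = c.(0 + 0) has moves -c-> q2
  q2 = 0 + 0 has moves (no moves)
Bisimilarity quotient blocks:
  B0 = {p0, q0}
  B1 = {p1, q1}
  B2 = {p2, q2}
p0 ∈ B0, q0 ∈ B0 → same block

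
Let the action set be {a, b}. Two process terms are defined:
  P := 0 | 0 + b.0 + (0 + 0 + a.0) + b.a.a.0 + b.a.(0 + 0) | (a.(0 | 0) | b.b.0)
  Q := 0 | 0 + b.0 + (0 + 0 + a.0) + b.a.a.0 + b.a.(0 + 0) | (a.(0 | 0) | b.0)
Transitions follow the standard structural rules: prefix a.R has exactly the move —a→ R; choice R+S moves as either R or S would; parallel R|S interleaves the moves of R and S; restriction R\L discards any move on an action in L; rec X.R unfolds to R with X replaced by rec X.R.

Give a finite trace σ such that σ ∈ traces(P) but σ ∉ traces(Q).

Reachable graph of P (21 states):
  u0 = 0 | 0 + b.0 + (0 + 0 + a.0) + b.a.a.0 + b.a.(0 + 0) | (a.(0 | 0) | b.b.0) ⊢ --a--▸ u1, --a--▸ u2, --b--▸ u1, --b--▸ u3, --b--▸ u4, --b--▸ u5
  u1 = 0 ⊢ (no moves)
  u2 = b.a.(0 + 0) | (0 | 0 | b.b.0) ⊢ --b--▸ u6, --b--▸ u7
  u3 = a.(0 + 0) | (a.(0 | 0) | b.b.0) ⊢ --a--▸ u6, --a--▸ u8, --b--▸ u9
  u4 = a.a.0 ⊢ --a--▸ u10
  u5 = b.a.(0 + 0) | (a.(0 | 0) | b.0) ⊢ --a--▸ u7, --b--▸ u11, --b--▸ u9
  u6 = a.(0 + 0) | (0 | 0 | b.b.0) ⊢ --a--▸ u12, --b--▸ u13
  u7 = b.a.(0 + 0) | (0 | 0 | b.0) ⊢ --b--▸ u13, --b--▸ u14
  u8 = (0 + 0) | (a.(0 | 0) | b.b.0) ⊢ --a--▸ u12, --b--▸ u15
  u9 = a.(0 + 0) | (a.(0 | 0) | b.0) ⊢ --a--▸ u13, --a--▸ u15, --b--▸ u16
  u10 = a.0 ⊢ --a--▸ u1
  u11 = b.a.(0 + 0) | (a.(0 | 0) | 0) ⊢ --a--▸ u14, --b--▸ u16
  u12 = (0 + 0) | (0 | 0 | b.b.0) ⊢ --b--▸ u17
  u13 = a.(0 + 0) | (0 | 0 | b.0) ⊢ --a--▸ u17, --b--▸ u18
  u14 = b.a.(0 + 0) | (0 | 0 | 0) ⊢ --b--▸ u18
  u15 = (0 + 0) | (a.(0 | 0) | b.0) ⊢ --a--▸ u17, --b--▸ u19
  u16 = a.(0 + 0) | (a.(0 | 0) | 0) ⊢ --a--▸ u18, --a--▸ u19
  u17 = (0 + 0) | (0 | 0 | b.0) ⊢ --b--▸ u20
  u18 = a.(0 + 0) | (0 | 0 | 0) ⊢ --a--▸ u20
  u19 = (0 + 0) | (a.(0 | 0) | 0) ⊢ --a--▸ u20
  u20 = (0 + 0) | (0 | 0 | 0) ⊢ (no moves)
Reachable graph of Q (15 states):
  v0 = 0 | 0 + b.0 + (0 + 0 + a.0) + b.a.a.0 + b.a.(0 + 0) | (a.(0 | 0) | b.0) ⊢ --a--▸ v1, --a--▸ v2, --b--▸ v1, --b--▸ v3, --b--▸ v4, --b--▸ v5
  v1 = 0 ⊢ (no moves)
  v2 = b.a.(0 + 0) | (0 | 0 | b.0) ⊢ --b--▸ v6, --b--▸ v7
  v3 = a.(0 + 0) | (a.(0 | 0) | b.0) ⊢ --a--▸ v6, --a--▸ v8, --b--▸ v9
  v4 = a.a.0 ⊢ --a--▸ v10
  v5 = b.a.(0 + 0) | (a.(0 | 0) | 0) ⊢ --a--▸ v7, --b--▸ v9
  v6 = a.(0 + 0) | (0 | 0 | b.0) ⊢ --a--▸ v11, --b--▸ v12
  v7 = b.a.(0 + 0) | (0 | 0 | 0) ⊢ --b--▸ v12
  v8 = (0 + 0) | (a.(0 | 0) | b.0) ⊢ --a--▸ v11, --b--▸ v13
  v9 = a.(0 + 0) | (a.(0 | 0) | 0) ⊢ --a--▸ v12, --a--▸ v13
  v10 = a.0 ⊢ --a--▸ v1
  v11 = (0 + 0) | (0 | 0 | b.0) ⊢ --b--▸ v14
  v12 = a.(0 + 0) | (0 | 0 | 0) ⊢ --a--▸ v14
  v13 = (0 + 0) | (a.(0 | 0) | 0) ⊢ --a--▸ v14
  v14 = (0 + 0) | (0 | 0 | 0) ⊢ (no moves)
Executing bbb from P (initial set {u0}):
  after b @ step 1: {u1, u3, u4, u5}
  after b @ step 2: {u11, u9}
  after b @ step 3: {u16}
  ✓ P
Executing bbb from Q (initial set {v0}):
  after b @ step 1: {v1, v3, v4, v5}
  after b @ step 2: {v9}
  after b @ step 3: no successor for Q

bbb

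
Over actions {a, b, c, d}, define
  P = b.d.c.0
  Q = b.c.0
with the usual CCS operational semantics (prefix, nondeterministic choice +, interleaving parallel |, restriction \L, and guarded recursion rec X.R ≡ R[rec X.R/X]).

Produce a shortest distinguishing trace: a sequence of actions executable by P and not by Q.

LTS(P): 4 reachable states
  u0 = b.d.c.0 → =b=> u1
  u1 = d.c.0 → =d=> u2
  u2 = c.0 → =c=> u3
  u3 = 0 → (no moves)
LTS(Q): 3 reachable states
  v0 = b.c.0 → =b=> v1
  v1 = c.0 → =c=> v2
  v2 = 0 → (no moves)
Executing bd from P (initial set {u0}):
  after b @ step 1: {u1}
  after d @ step 2: {u2}
  — P admits the full trace.
Executing bd from Q (initial set {v0}):
  after b @ step 1: {v1}
  after d @ step 2: ∅  — Q cannot continue

bd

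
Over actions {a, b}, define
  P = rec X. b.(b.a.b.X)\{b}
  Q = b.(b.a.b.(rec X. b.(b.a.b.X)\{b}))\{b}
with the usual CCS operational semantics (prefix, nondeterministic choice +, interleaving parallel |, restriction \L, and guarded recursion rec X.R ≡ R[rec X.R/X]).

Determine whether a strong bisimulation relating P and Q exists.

bisimilar

P's transition system — 2 states:
  u0 = rec X. b.(b.a.b.X)\{b} ⊢ =b=> u1
  u1 = (b.a.b.(rec X. b.(b.a.b.X)\{b}))\{b} ⊢ ∅
Q's transition system — 2 states:
  v0 = b.(b.a.b.(rec X. b.(b.a.b.X)\{b}))\{b} ⊢ =b=> v1
  v1 = (b.a.b.(rec X. b.(b.a.b.X)\{b}))\{b} ⊢ ∅
Partition-refinement fixed point:
  B0 = {u0, v0}
  B1 = {u1, v1}
u0 ∈ B0, v0 ∈ B0 → same block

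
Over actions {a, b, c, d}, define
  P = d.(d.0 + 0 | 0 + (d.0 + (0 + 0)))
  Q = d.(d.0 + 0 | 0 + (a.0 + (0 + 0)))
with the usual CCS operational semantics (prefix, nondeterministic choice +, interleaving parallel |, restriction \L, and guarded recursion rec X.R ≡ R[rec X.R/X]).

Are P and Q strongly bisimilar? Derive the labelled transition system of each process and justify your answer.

LTS(P): 3 reachable states
  u0 = d.(d.0 + 0 | 0 + (d.0 + (0 + 0))) → —d→ u1
  u1 = d.0 + 0 | 0 + (d.0 + (0 + 0)) → —d→ u2
  u2 = 0 → deadlocked
LTS(Q): 3 reachable states
  v0 = d.(d.0 + 0 | 0 + (a.0 + (0 + 0))) → —d→ v1
  v1 = d.0 + 0 | 0 + (a.0 + (0 + 0)) → —a→ v2, —d→ v2
  v2 = 0 → deadlocked
Coarsest stable partition (strong bisimilarity classes):
  B0 = {u0}
  B1 = {u1}
  B2 = {u2, v2}
  B3 = {v0}
  B4 = {v1}
u0 ∈ B0, v0 ∈ B3 → different blocks

P ≁ Q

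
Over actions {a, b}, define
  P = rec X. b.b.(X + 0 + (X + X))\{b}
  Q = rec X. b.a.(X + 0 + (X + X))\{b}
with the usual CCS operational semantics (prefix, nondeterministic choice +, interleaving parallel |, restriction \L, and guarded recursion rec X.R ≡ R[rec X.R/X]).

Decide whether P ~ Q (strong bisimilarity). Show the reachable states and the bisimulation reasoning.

LTS(P): 3 reachable states
  m0 = rec X. b.b.(X + 0 + (X + X))\{b} | ··b··> m1
  m1 = b.((rec X. b.b.(X + 0 + (X + X))\{b}) + 0 + ((rec X. b.b.(X + 0 + (X + X))\{b}) + (rec X. b.b.(X + 0 + (X + X))\{b})))\{b} | ··b··> m2
  m2 = ((rec X. b.b.(X + 0 + (X + X))\{b}) + 0 + ((rec X. b.b.(X + 0 + (X + X))\{b}) + (rec X. b.b.(X + 0 + (X + X))\{b})))\{b} | stopped
LTS(Q): 3 reachable states
  n0 = rec X. b.a.(X + 0 + (X + X))\{b} | ··b··> n1
  n1 = a.((rec X. b.a.(X + 0 + (X + X))\{b}) + 0 + ((rec X. b.a.(X + 0 + (X + X))\{b}) + (rec X. b.a.(X + 0 + (X + X))\{b})))\{b} | ··a··> n2
  n2 = ((rec X. b.a.(X + 0 + (X + X))\{b}) + 0 + ((rec X. b.a.(X + 0 + (X + X))\{b}) + (rec X. b.a.(X + 0 + (X + X))\{b})))\{b} | stopped
Coarsest stable partition (strong bisimilarity classes):
  B0 = {m0}
  B1 = {m1}
  B2 = {m2, n2}
  B3 = {n0}
  B4 = {n1}
m0 ∈ B0, n0 ∈ B3 → different blocks

P ≁ Q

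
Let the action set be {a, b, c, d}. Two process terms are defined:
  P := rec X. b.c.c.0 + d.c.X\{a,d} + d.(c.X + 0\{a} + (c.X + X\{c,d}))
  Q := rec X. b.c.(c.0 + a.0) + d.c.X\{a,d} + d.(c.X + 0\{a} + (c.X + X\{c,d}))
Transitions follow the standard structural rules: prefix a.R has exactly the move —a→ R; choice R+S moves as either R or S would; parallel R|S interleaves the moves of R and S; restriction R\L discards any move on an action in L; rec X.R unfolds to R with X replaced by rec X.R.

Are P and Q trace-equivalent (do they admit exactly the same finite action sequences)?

P's transition system — 11 states:
  m0 = rec X. b.c.c.0 + d.c.X\{a,d} + d.(c.X + 0\{a} + (c.X + X\{c,d})) ⊢ =b=> m1, =d=> m2, =d=> m3
  m1 = c.c.0 ⊢ =c=> m4
  m2 = c.(rec X. b.c.c.0 + d.c.X\{a,d} + d.(c.X + 0\{a} + (c.X + X\{c,d}))) + 0\{a} + (c.(rec X. b.c.c.0 + d.c.X\{a,d} + d.(c.X + 0\{a} + (c.X + X\{c,d}))) + (rec X. b.c.c.0 + d.c.X\{a,d} + d.(c.X + 0\{a} + (c.X + X\{c,d})))\{c,d}) ⊢ =b=> m5, =c=> m0
  m3 = c.(rec X. b.c.c.0 + d.c.X\{a,d} + d.(c.X + 0\{a} + (c.X + X\{c,d})))\{a,d} ⊢ =c=> m6
  m4 = c.0 ⊢ =c=> m7
  m5 = (c.c.0)\{c,d} ⊢ ∅
  m6 = (rec X. b.c.c.0 + d.c.X\{a,d} + d.(c.X + 0\{a} + (c.X + X\{c,d})))\{a,d} ⊢ =b=> m8
  m7 = 0 ⊢ ∅
  m8 = (c.c.0)\{a,d} ⊢ =c=> m9
  m9 = (c.0)\{a,d} ⊢ =c=> m10
  m10 = 0\{a,d} ⊢ ∅
Q's transition system — 11 states:
  n0 = rec X. b.c.(c.0 + a.0) + d.c.X\{a,d} + d.(c.X + 0\{a} + (c.X + X\{c,d})) ⊢ =b=> n1, =d=> n2, =d=> n3
  n1 = c.(c.0 + a.0) ⊢ =c=> n4
  n2 = c.(rec X. b.c.(c.0 + a.0) + d.c.X\{a,d} + d.(c.X + 0\{a} + (c.X + X\{c,d}))) + 0\{a} + (c.(rec X. b.c.(c.0 + a.0) + d.c.X\{a,d} + d.(c.X + 0\{a} + (c.X + X\{c,d}))) + (rec X. b.c.(c.0 + a.0) + d.c.X\{a,d} + d.(c.X + 0\{a} + (c.X + X\{c,d})))\{c,d}) ⊢ =b=> n5, =c=> n0
  n3 = c.(rec X. b.c.(c.0 + a.0) + d.c.X\{a,d} + d.(c.X + 0\{a} + (c.X + X\{c,d})))\{a,d} ⊢ =c=> n6
  n4 = c.0 + a.0 ⊢ =a=> n7, =c=> n7
  n5 = (c.(c.0 + a.0))\{c,d} ⊢ ∅
  n6 = (rec X. b.c.(c.0 + a.0) + d.c.X\{a,d} + d.(c.X + 0\{a} + (c.X + X\{c,d})))\{a,d} ⊢ =b=> n8
  n7 = 0 ⊢ ∅
  n8 = (c.(c.0 + a.0))\{a,d} ⊢ =c=> n9
  n9 = (c.0 + a.0)\{a,d} ⊢ =c=> n10
  n10 = 0\{a,d} ⊢ ∅
Executing bca from Q (initial set {n0}):
  step 1 (b): {n1}
  step 2 (c): {n4}
  step 3 (a): {n7}
  — Q admits the full trace.
Executing bca from P (initial set {m0}):
  step 1 (b): {m1}
  step 2 (c): {m4}
  step 3 (a): ∅ (P stuck)

NO — witness ⟨bca⟩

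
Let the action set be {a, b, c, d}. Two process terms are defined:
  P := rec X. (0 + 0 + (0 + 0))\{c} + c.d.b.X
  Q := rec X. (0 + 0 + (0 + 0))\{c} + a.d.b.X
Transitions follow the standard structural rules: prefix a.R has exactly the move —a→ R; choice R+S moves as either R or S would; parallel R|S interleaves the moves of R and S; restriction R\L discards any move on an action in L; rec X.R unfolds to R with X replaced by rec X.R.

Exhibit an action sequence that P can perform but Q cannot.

LTS(P): 3 reachable states
  s0 = rec X. (0 + 0 + (0 + 0))\{c} + c.d.b.X → —c→ s1
  s1 = d.b.(rec X. (0 + 0 + (0 + 0))\{c} + c.d.b.X) → —d→ s2
  s2 = b.(rec X. (0 + 0 + (0 + 0))\{c} + c.d.b.X) → —b→ s0
LTS(Q): 3 reachable states
  t0 = rec X. (0 + 0 + (0 + 0))\{c} + a.d.b.X → —a→ t1
  t1 = d.b.(rec X. (0 + 0 + (0 + 0))\{c} + a.d.b.X) → —d→ t2
  t2 = b.(rec X. (0 + 0 + (0 + 0))\{c} + a.d.b.X) → —b→ t0
Executing c from P (initial set {s0}):
  step 1 (c): {s1}
  — P admits the full trace.
Executing c from Q (initial set {t0}):
  step 1 (c): no successor for Q

c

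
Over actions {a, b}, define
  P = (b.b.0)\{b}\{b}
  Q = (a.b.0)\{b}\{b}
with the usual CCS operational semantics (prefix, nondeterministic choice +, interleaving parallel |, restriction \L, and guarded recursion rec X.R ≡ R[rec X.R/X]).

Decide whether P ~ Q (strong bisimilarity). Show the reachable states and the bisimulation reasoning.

LTS(P): 1 reachable states
  s0 = (b.b.0)\{b}\{b} | ·
LTS(Q): 2 reachable states
  t0 = (a.b.0)\{b}\{b} | ··a··> t1
  t1 = (b.0)\{b}\{b} | ·
Coarsest stable partition (strong bisimilarity classes):
  B0 = {s0, t1}
  B1 = {t0}
s0 ∈ B0, t0 ∈ B1 → different blocks

not bisimilar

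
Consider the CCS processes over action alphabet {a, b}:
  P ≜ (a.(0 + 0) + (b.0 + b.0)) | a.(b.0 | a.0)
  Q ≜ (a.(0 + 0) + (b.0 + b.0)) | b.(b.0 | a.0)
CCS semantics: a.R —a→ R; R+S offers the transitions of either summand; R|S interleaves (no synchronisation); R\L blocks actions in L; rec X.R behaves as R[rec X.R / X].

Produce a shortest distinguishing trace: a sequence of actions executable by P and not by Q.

aa

LTS(P): 15 reachable states
  p0 = (a.(0 + 0) + (b.0 + b.0)) | a.(b.0 | a.0) ⊢ -a-> p1, -a-> p2, -b-> p3
  p1 = (0 + 0) | a.(b.0 | a.0) ⊢ -a-> p4
  p2 = (a.(0 + 0) + (b.0 + b.0)) | (b.0 | a.0) ⊢ -a-> p4, -a-> p5, -b-> p6, -b-> p7
  p3 = 0 | a.(b.0 | a.0) ⊢ -a-> p7
  p4 = (0 + 0) | (b.0 | a.0) ⊢ -a-> p8, -b-> p9
  p5 = (a.(0 + 0) + (b.0 + b.0)) | (b.0 | 0) ⊢ -a-> p8, -b-> p10, -b-> p11
  p6 = (a.(0 + 0) + (b.0 + b.0)) | (0 | a.0) ⊢ -a-> p10, -a-> p9, -b-> p12
  p7 = 0 | (b.0 | a.0) ⊢ -a-> p11, -b-> p12
  p8 = (0 + 0) | (b.0 | 0) ⊢ -b-> p13
  p9 = (0 + 0) | (0 | a.0) ⊢ -a-> p13
  p10 = (a.(0 + 0) + (b.0 + b.0)) | (0 | 0) ⊢ -a-> p13, -b-> p14
  p11 = 0 | (b.0 | 0) ⊢ -b-> p14
  p12 = 0 | (0 | a.0) ⊢ -a-> p14
  p13 = (0 + 0) | (0 | 0) ⊢ ∅
  p14 = 0 | (0 | 0) ⊢ ∅
LTS(Q): 15 reachable states
  q0 = (a.(0 + 0) + (b.0 + b.0)) | b.(b.0 | a.0) ⊢ -a-> q1, -b-> q2, -b-> q3
  q1 = (0 + 0) | b.(b.0 | a.0) ⊢ -b-> q4
  q2 = (a.(0 + 0) + (b.0 + b.0)) | (b.0 | a.0) ⊢ -a-> q4, -a-> q5, -b-> q6, -b-> q7
  q3 = 0 | b.(b.0 | a.0) ⊢ -b-> q7
  q4 = (0 + 0) | (b.0 | a.0) ⊢ -a-> q8, -b-> q9
  q5 = (a.(0 + 0) + (b.0 + b.0)) | (b.0 | 0) ⊢ -a-> q8, -b-> q10, -b-> q11
  q6 = (a.(0 + 0) + (b.0 + b.0)) | (0 | a.0) ⊢ -a-> q10, -a-> q9, -b-> q12
  q7 = 0 | (b.0 | a.0) ⊢ -a-> q11, -b-> q12
  q8 = (0 + 0) | (b.0 | 0) ⊢ -b-> q13
  q9 = (0 + 0) | (0 | a.0) ⊢ -a-> q13
  q10 = (a.(0 + 0) + (b.0 + b.0)) | (0 | 0) ⊢ -a-> q13, -b-> q14
  q11 = 0 | (b.0 | 0) ⊢ -b-> q14
  q12 = 0 | (0 | a.0) ⊢ -a-> q14
  q13 = (0 + 0) | (0 | 0) ⊢ ∅
  q14 = 0 | (0 | 0) ⊢ ∅
Executing aa from P (initial set {p0}):
  [1] a ⇒ {p1, p2}
  [2] a ⇒ {p4, p5}
  P completes σ.
Executing aa from Q (initial set {q0}):
  [1] a ⇒ {q1}
  [2] a ⇒ ∅  — Q cannot continue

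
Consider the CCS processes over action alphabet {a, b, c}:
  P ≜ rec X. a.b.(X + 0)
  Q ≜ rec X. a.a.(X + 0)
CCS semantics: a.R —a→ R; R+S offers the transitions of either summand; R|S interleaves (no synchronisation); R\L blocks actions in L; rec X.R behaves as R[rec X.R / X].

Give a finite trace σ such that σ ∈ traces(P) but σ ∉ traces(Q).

ab

LTS(P): 3 reachable states
  s0 = rec X. a.b.(X + 0) ⊢ =a=> s1
  s1 = b.((rec X. a.b.(X + 0)) + 0) ⊢ =b=> s2
  s2 = (rec X. a.b.(X + 0)) + 0 ⊢ =a=> s1
LTS(Q): 3 reachable states
  t0 = rec X. a.a.(X + 0) ⊢ =a=> t1
  t1 = a.((rec X. a.a.(X + 0)) + 0) ⊢ =a=> t2
  t2 = (rec X. a.a.(X + 0)) + 0 ⊢ =a=> t1
Trace ⟨ab⟩ through P, begin at {s0}:
  [1] a ⇒ {s1}
  [2] b ⇒ {s2}
  P completes σ.
Trace ⟨ab⟩ through Q, begin at {t0}:
  [1] a ⇒ {t1}
  [2] b ⇒ no successor for Q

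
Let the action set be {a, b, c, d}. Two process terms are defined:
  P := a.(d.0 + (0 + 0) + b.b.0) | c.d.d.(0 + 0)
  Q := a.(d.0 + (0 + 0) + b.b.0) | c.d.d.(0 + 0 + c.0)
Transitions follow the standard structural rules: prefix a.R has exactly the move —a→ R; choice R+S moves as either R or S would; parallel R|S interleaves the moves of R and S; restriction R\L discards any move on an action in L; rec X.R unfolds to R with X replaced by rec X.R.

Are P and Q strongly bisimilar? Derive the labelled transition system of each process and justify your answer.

LTS(P): 16 reachable states
  m0 = a.(d.0 + (0 + 0) + b.b.0) | c.d.d.(0 + 0) :: -a-> m1, -c-> m2
  m1 = (d.0 + (0 + 0) + b.b.0) | c.d.d.(0 + 0) :: -b-> m3, -c-> m4, -d-> m5
  m2 = a.(d.0 + (0 + 0) + b.b.0) | d.d.(0 + 0) :: -a-> m4, -d-> m6
  m3 = b.0 | c.d.d.(0 + 0) :: -b-> m5, -c-> m7
  m4 = (d.0 + (0 + 0) + b.b.0) | d.d.(0 + 0) :: -b-> m7, -d-> m8, -d-> m9
  m5 = 0 | c.d.d.(0 + 0) :: -c-> m9
  m6 = a.(d.0 + (0 + 0) + b.b.0) | d.(0 + 0) :: -a-> m8, -d-> m10
  m7 = b.0 | d.d.(0 + 0) :: -b-> m9, -d-> m11
  m8 = (d.0 + (0 + 0) + b.b.0) | d.(0 + 0) :: -b-> m11, -d-> m12, -d-> m13
  m9 = 0 | d.d.(0 + 0) :: -d-> m13
  m10 = a.(d.0 + (0 + 0) + b.b.0) | (0 + 0) :: -a-> m12
  m11 = b.0 | d.(0 + 0) :: -b-> m13, -d-> m14
  m12 = (d.0 + (0 + 0) + b.b.0) | (0 + 0) :: -b-> m14, -d-> m15
  m13 = 0 | d.(0 + 0) :: -d-> m15
  m14 = b.0 | (0 + 0) :: -b-> m15
  m15 = 0 | (0 + 0) :: deadlocked
LTS(Q): 20 reachable states
  n0 = a.(d.0 + (0 + 0) + b.b.0) | c.d.d.(0 + 0 + c.0) :: -a-> n1, -c-> n2
  n1 = (d.0 + (0 + 0) + b.b.0) | c.d.d.(0 + 0 + c.0) :: -b-> n3, -c-> n4, -d-> n5
  n2 = a.(d.0 + (0 + 0) + b.b.0) | d.d.(0 + 0 + c.0) :: -a-> n4, -d-> n6
  n3 = b.0 | c.d.d.(0 + 0 + c.0) :: -b-> n5, -c-> n7
  n4 = (d.0 + (0 + 0) + b.b.0) | d.d.(0 + 0 + c.0) :: -b-> n7, -d-> n8, -d-> n9
  n5 = 0 | c.d.d.(0 + 0 + c.0) :: -c-> n9
  n6 = a.(d.0 + (0 + 0) + b.b.0) | d.(0 + 0 + c.0) :: -a-> n8, -d-> n10
  n7 = b.0 | d.d.(0 + 0 + c.0) :: -b-> n9, -d-> n11
  n8 = (d.0 + (0 + 0) + b.b.0) | d.(0 + 0 + c.0) :: -b-> n11, -d-> n12, -d-> n13
  n9 = 0 | d.d.(0 + 0 + c.0) :: -d-> n13
  n10 = a.(d.0 + (0 + 0) + b.b.0) | (0 + 0 + c.0) :: -a-> n12, -c-> n14
  n11 = b.0 | d.(0 + 0 + c.0) :: -b-> n13, -d-> n15
  n12 = (d.0 + (0 + 0) + b.b.0) | (0 + 0 + c.0) :: -b-> n15, -c-> n16, -d-> n17
  n13 = 0 | d.(0 + 0 + c.0) :: -d-> n17
  n14 = a.(d.0 + (0 + 0) + b.b.0) | 0 :: -a-> n16
  n15 = b.0 | (0 + 0 + c.0) :: -b-> n17, -c-> n18
  n16 = (d.0 + (0 + 0) + b.b.0) | 0 :: -b-> n18, -d-> n19
  n17 = 0 | (0 + 0 + c.0) :: -c-> n19
  n18 = b.0 | 0 :: -b-> n19
  n19 = 0 | 0 :: deadlocked
Coarsest stable partition (strong bisimilarity classes):
  B0 = {m0}
  B1 = {m1}
  B2 = {m5}
  B3 = {m9}
  B4 = {m13}
  B5 = {m15, n19}
  B6 = {m4}
  B7 = {m8}
  B8 = {m11}
  B9 = {m14, n18}
  B10 = {m12, n16}
  B11 = {m7}
  B12 = {m3}
  B13 = {m2}
  B14 = {m6}
  B15 = {m10, n14}
  B16 = {n0}
  B17 = {n1}
  B18 = {n5}
  B19 = {n9}
  B20 = {n13}
  B21 = {n17}
  B22 = {n4}
  B23 = {n8}
  B24 = {n12}
  B25 = {n15}
  B26 = {n11}
  B27 = {n7}
  B28 = {n3}
  B29 = {n2}
  B30 = {n6}
  B31 = {n10}
m0 ∈ B0, n0 ∈ B16 → different blocks

P ≁ Q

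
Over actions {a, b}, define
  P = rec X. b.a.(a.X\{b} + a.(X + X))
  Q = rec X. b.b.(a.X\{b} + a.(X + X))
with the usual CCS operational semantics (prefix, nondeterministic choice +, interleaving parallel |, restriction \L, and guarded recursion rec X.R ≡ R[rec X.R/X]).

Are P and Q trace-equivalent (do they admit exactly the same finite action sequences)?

P's transition system — 5 states:
  u0 = rec X. b.a.(a.X\{b} + a.(X + X)) has moves =b=> u1
  u1 = a.(a.(rec X. b.a.(a.X\{b} + a.(X + X)))\{b} + a.((rec X. b.a.(a.X\{b} + a.(X + X))) + (rec X. b.a.(a.X\{b} + a.(X + X))))) has moves =a=> u2
  u2 = a.(rec X. b.a.(a.X\{b} + a.(X + X)))\{b} + a.((rec X. b.a.(a.X\{b} + a.(X + X))) + (rec X. b.a.(a.X\{b} + a.(X + X)))) has moves =a=> u3, =a=> u4
  u3 = (rec X. b.a.(a.X\{b} + a.(X + X))) + (rec X. b.a.(a.X\{b} + a.(X + X))) has moves =b=> u1
  u4 = (rec X. b.a.(a.X\{b} + a.(X + X)))\{b} has moves ·
Q's transition system — 5 states:
  v0 = rec X. b.b.(a.X\{b} + a.(X + X)) has moves =b=> v1
  v1 = b.(a.(rec X. b.b.(a.X\{b} + a.(X + X)))\{b} + a.((rec X. b.b.(a.X\{b} + a.(X + X))) + (rec X. b.b.(a.X\{b} + a.(X + X))))) has moves =b=> v2
  v2 = a.(rec X. b.b.(a.X\{b} + a.(X + X)))\{b} + a.((rec X. b.b.(a.X\{b} + a.(X + X))) + (rec X. b.b.(a.X\{b} + a.(X + X)))) has moves =a=> v3, =a=> v4
  v3 = (rec X. b.b.(a.X\{b} + a.(X + X))) + (rec X. b.b.(a.X\{b} + a.(X + X))) has moves =b=> v1
  v4 = (rec X. b.b.(a.X\{b} + a.(X + X)))\{b} has moves ·
Run σ = ⟨ba⟩ on P: start {u0}
  [1] b ⇒ {u1}
  [2] a ⇒ {u2}
  ✓ P
Run σ = ⟨ba⟩ on Q: start {v0}
  [1] b ⇒ {v1}
  [2] a ⇒ no successor for Q

traces(P) ≠ traces(Q) — witness ⟨ba⟩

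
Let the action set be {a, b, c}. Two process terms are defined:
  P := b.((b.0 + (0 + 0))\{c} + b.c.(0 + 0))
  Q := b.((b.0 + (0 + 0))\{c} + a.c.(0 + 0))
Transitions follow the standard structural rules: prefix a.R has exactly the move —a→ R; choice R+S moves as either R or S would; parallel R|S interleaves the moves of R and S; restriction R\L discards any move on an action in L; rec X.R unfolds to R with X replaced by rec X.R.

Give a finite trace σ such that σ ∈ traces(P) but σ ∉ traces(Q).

P's transition system — 5 states:
  s0 = b.((b.0 + (0 + 0))\{c} + b.c.(0 + 0)) :: =b=> s1
  s1 = (b.0 + (0 + 0))\{c} + b.c.(0 + 0) :: =b=> s2, =b=> s3
  s2 = 0\{c} :: ∅
  s3 = c.(0 + 0) :: =c=> s4
  s4 = 0 + 0 :: ∅
Q's transition system — 5 states:
  t0 = b.((b.0 + (0 + 0))\{c} + a.c.(0 + 0)) :: =b=> t1
  t1 = (b.0 + (0 + 0))\{c} + a.c.(0 + 0) :: =a=> t2, =b=> t3
  t2 = c.(0 + 0) :: =c=> t4
  t3 = 0\{c} :: ∅
  t4 = 0 + 0 :: ∅
Trace ⟨bbc⟩ through P, begin at {s0}:
  [1] b ⇒ {s1}
  [2] b ⇒ {s2, s3}
  [3] c ⇒ {s4}
  ✓ P
Trace ⟨bbc⟩ through Q, begin at {t0}:
  [1] b ⇒ {t1}
  [2] b ⇒ {t3}
  [3] c ⇒ ∅  — Q cannot continue

bbc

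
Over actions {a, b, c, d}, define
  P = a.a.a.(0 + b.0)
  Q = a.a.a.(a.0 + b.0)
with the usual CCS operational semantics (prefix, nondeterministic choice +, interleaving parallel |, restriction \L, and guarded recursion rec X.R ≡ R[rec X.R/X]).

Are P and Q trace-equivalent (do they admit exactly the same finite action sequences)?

LTS(P): 5 reachable states
  m0 = a.a.a.(0 + b.0) has moves -a-> m1
  m1 = a.a.(0 + b.0) has moves -a-> m2
  m2 = a.(0 + b.0) has moves -a-> m3
  m3 = 0 + b.0 has moves -b-> m4
  m4 = 0 has moves deadlocked
LTS(Q): 5 reachable states
  n0 = a.a.a.(a.0 + b.0) has moves -a-> n1
  n1 = a.a.(a.0 + b.0) has moves -a-> n2
  n2 = a.(a.0 + b.0) has moves -a-> n3
  n3 = a.0 + b.0 has moves -a-> n4, -b-> n4
  n4 = 0 has moves deadlocked
Run σ = ⟨aaaa⟩ on Q: start {n0}
  step 1 (a): {n1}
  step 2 (a): {n2}
  step 3 (a): {n3}
  step 4 (a): {n4}
  — Q admits the full trace.
Run σ = ⟨aaaa⟩ on P: start {m0}
  step 1 (a): {m1}
  step 2 (a): {m2}
  step 3 (a): {m3}
  step 4 (a): no successor for P

NO — witness ⟨aaaa⟩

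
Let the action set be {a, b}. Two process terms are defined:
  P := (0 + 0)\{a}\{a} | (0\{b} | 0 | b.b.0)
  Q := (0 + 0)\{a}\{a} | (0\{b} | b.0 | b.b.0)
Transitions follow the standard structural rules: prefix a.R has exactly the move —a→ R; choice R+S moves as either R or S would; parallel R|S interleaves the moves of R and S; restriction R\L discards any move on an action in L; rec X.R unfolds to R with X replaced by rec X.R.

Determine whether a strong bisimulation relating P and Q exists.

not bisimilar

P's transition system — 3 states:
  u0 = (0 + 0)\{a}\{a} | (0\{b} | 0 | b.b.0) :: -b-> u1
  u1 = (0 + 0)\{a}\{a} | (0\{b} | 0 | b.0) :: -b-> u2
  u2 = (0 + 0)\{a}\{a} | (0\{b} | 0 | 0) :: (no moves)
Q's transition system — 6 states:
  v0 = (0 + 0)\{a}\{a} | (0\{b} | b.0 | b.b.0) :: -b-> v1, -b-> v2
  v1 = (0 + 0)\{a}\{a} | (0\{b} | 0 | b.b.0) :: -b-> v3
  v2 = (0 + 0)\{a}\{a} | (0\{b} | b.0 | b.0) :: -b-> v3, -b-> v4
  v3 = (0 + 0)\{a}\{a} | (0\{b} | 0 | b.0) :: -b-> v5
  v4 = (0 + 0)\{a}\{a} | (0\{b} | b.0 | 0) :: -b-> v5
  v5 = (0 + 0)\{a}\{a} | (0\{b} | 0 | 0) :: (no moves)
Bisimilarity quotient blocks:
  B0 = {u0, v1, v2}
  B1 = {u1, v3, v4}
  B2 = {u2, v5}
  B3 = {v0}
u0 ∈ B0, v0 ∈ B3 → different blocks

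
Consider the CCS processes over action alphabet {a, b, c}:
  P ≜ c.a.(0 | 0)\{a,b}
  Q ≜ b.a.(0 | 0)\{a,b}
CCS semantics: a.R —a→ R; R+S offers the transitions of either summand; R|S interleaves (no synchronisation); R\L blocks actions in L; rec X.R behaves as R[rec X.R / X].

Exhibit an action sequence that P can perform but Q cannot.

c

P's transition system — 3 states:
  s0 = c.a.(0 | 0)\{a,b} | =c=> s1
  s1 = a.(0 | 0)\{a,b} | =a=> s2
  s2 = (0 | 0)\{a,b} | ·
Q's transition system — 3 states:
  t0 = b.a.(0 | 0)\{a,b} | =b=> t1
  t1 = a.(0 | 0)\{a,b} | =a=> t2
  t2 = (0 | 0)\{a,b} | ·
Trace ⟨c⟩ through P, begin at {s0}:
  step 1 (c): {s1}
  ✓ P
Trace ⟨c⟩ through Q, begin at {t0}:
  step 1 (c): no successor for Q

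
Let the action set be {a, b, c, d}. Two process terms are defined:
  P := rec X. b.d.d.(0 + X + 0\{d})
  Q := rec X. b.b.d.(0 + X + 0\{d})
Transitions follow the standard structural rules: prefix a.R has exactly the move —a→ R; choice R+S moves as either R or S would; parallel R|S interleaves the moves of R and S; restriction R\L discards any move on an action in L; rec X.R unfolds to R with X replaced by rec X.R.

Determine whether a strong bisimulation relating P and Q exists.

Reachable graph of P (4 states):
  u0 = rec X. b.d.d.(0 + X + 0\{d}) → ··b··> u1
  u1 = d.d.(0 + (rec X. b.d.d.(0 + X + 0\{d})) + 0\{d}) → ··d··> u2
  u2 = d.(0 + (rec X. b.d.d.(0 + X + 0\{d})) + 0\{d}) → ··d··> u3
  u3 = 0 + (rec X. b.d.d.(0 + X + 0\{d})) + 0\{d} → ··b··> u1
Reachable graph of Q (4 states):
  v0 = rec X. b.b.d.(0 + X + 0\{d}) → ··b··> v1
  v1 = b.d.(0 + (rec X. b.b.d.(0 + X + 0\{d})) + 0\{d}) → ··b··> v2
  v2 = d.(0 + (rec X. b.b.d.(0 + X + 0\{d})) + 0\{d}) → ··d··> v3
  v3 = 0 + (rec X. b.b.d.(0 + X + 0\{d})) + 0\{d} → ··b··> v1
Partition-refinement fixed point:
  B0 = {u0, u3}
  B1 = {u1}
  B2 = {u2}
  B3 = {v0, v3}
  B4 = {v1}
  B5 = {v2}
u0 ∈ B0, v0 ∈ B3 → different blocks

NO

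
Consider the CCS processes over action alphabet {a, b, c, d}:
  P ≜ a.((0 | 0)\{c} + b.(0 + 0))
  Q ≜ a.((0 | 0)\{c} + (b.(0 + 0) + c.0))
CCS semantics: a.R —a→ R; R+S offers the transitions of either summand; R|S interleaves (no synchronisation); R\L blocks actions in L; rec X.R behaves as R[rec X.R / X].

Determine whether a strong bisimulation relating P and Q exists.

P's transition system — 3 states:
  u0 = a.((0 | 0)\{c} + b.(0 + 0)) ⊢ —a→ u1
  u1 = (0 | 0)\{c} + b.(0 + 0) ⊢ —b→ u2
  u2 = 0 + 0 ⊢ (no moves)
Q's transition system — 4 states:
  v0 = a.((0 | 0)\{c} + (b.(0 + 0) + c.0)) ⊢ —a→ v1
  v1 = (0 | 0)\{c} + (b.(0 + 0) + c.0) ⊢ —b→ v2, —c→ v3
  v2 = 0 + 0 ⊢ (no moves)
  v3 = 0 ⊢ (no moves)
Coarsest stable partition (strong bisimilarity classes):
  B0 = {u0}
  B1 = {u1}
  B2 = {u2, v2, v3}
  B3 = {v0}
  B4 = {v1}
u0 ∈ B0, v0 ∈ B3 → different blocks

P ≁ Q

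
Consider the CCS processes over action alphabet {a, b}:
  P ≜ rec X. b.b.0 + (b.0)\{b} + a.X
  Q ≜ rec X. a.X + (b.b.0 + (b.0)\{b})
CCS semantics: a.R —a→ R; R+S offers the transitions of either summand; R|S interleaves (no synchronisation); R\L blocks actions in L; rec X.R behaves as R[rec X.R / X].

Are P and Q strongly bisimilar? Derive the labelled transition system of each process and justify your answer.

LTS(P): 3 reachable states
  u0 = rec X. b.b.0 + (b.0)\{b} + a.X ⊢ ··a··> u0, ··b··> u1
  u1 = b.0 ⊢ ··b··> u2
  u2 = 0 ⊢ ∅
LTS(Q): 3 reachable states
  v0 = rec X. a.X + (b.b.0 + (b.0)\{b}) ⊢ ··a··> v0, ··b··> v1
  v1 = b.0 ⊢ ··b··> v2
  v2 = 0 ⊢ ∅
Bisimilarity quotient blocks:
  B0 = {u0, v0}
  B1 = {u1, v1}
  B2 = {u2, v2}
u0 ∈ B0, v0 ∈ B0 → same block

bisimilar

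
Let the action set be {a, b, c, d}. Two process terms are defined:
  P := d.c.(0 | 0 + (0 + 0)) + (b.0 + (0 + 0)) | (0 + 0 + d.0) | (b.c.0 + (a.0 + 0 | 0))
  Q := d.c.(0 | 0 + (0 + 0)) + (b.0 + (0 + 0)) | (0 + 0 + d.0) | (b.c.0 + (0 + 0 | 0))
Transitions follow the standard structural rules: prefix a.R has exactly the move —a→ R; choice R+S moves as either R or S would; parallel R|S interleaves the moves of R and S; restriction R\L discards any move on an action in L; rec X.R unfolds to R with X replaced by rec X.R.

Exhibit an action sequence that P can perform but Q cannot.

P's transition system — 14 states:
  s0 = d.c.(0 | 0 + (0 + 0)) + (b.0 + (0 + 0)) | (0 + 0 + d.0) | (b.c.0 + (a.0 + 0 | 0)) | —a→ s1, —b→ s2, —b→ s3, —d→ s4, —d→ s5
  s1 = (b.0 + (0 + 0)) | (0 + 0 + d.0) | 0 | —b→ s6, —d→ s7
  s2 = (b.0 + (0 + 0)) | (0 + 0 + d.0) | c.0 | —b→ s8, —c→ s1, —d→ s9
  s3 = 0 | (0 + 0 + d.0) | (b.c.0 + (a.0 + 0 | 0)) | —a→ s6, —b→ s8, —d→ s10
  s4 = (b.0 + (0 + 0)) | 0 | (b.c.0 + (a.0 + 0 | 0)) | —a→ s7, —b→ s10, —b→ s9
  s5 = c.(0 | 0 + (0 + 0)) | —c→ s11
  s6 = 0 | (0 + 0 + d.0) | 0 | —d→ s12
  s7 = (b.0 + (0 + 0)) | 0 | 0 | —b→ s12
  s8 = 0 | (0 + 0 + d.0) | c.0 | —c→ s6, —d→ s13
  s9 = (b.0 + (0 + 0)) | 0 | c.0 | —b→ s13, —c→ s7
  s10 = 0 | 0 | (b.c.0 + (a.0 + 0 | 0)) | —a→ s12, —b→ s13
  s11 = 0 | 0 + (0 + 0) | stopped
  s12 = 0 | 0 | 0 | stopped
  s13 = 0 | 0 | c.0 | —c→ s12
Q's transition system — 14 states:
  t0 = d.c.(0 | 0 + (0 + 0)) + (b.0 + (0 + 0)) | (0 + 0 + d.0) | (b.c.0 + (0 + 0 | 0)) | —b→ t1, —b→ t2, —d→ t3, —d→ t4
  t1 = (b.0 + (0 + 0)) | (0 + 0 + d.0) | c.0 | —b→ t5, —c→ t6, —d→ t7
  t2 = 0 | (0 + 0 + d.0) | (b.c.0 + (0 + 0 | 0)) | —b→ t5, —d→ t8
  t3 = (b.0 + (0 + 0)) | 0 | (b.c.0 + (0 + 0 | 0)) | —b→ t7, —b→ t8
  t4 = c.(0 | 0 + (0 + 0)) | —c→ t9
  t5 = 0 | (0 + 0 + d.0) | c.0 | —c→ t10, —d→ t11
  t6 = (b.0 + (0 + 0)) | (0 + 0 + d.0) | 0 | —b→ t10, —d→ t12
  t7 = (b.0 + (0 + 0)) | 0 | c.0 | —b→ t11, —c→ t12
  t8 = 0 | 0 | (b.c.0 + (0 + 0 | 0)) | —b→ t11
  t9 = 0 | 0 + (0 + 0) | stopped
  t10 = 0 | (0 + 0 + d.0) | 0 | —d→ t13
  t11 = 0 | 0 | c.0 | —c→ t13
  t12 = (b.0 + (0 + 0)) | 0 | 0 | —b→ t13
  t13 = 0 | 0 | 0 | stopped
Trace ⟨a⟩ through P, begin at {s0}:
  [1] a ⇒ {s1}
  ✓ P
Trace ⟨a⟩ through Q, begin at {t0}:
  [1] a ⇒ ∅ (Q stuck)

a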